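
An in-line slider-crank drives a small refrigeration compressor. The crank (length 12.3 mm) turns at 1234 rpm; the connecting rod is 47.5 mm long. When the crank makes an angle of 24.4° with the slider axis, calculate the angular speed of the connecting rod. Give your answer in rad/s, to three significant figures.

ω = 129.2 rad/s (converted from 1234 rpm).
The rod makes angle φ with the slider axis where L sinφ = r sinθ; differentiating, L cosφ·φ̇ = r ω cosθ.
L cosφ = √(L² − r² sin²θ) = 0.047227 m.
|ω_rod| = r ω |cosθ| / √(L² − r² sin²θ) = 0.0123·129.2·0.91068/0.047227 = 30.649 rad/s.

30.6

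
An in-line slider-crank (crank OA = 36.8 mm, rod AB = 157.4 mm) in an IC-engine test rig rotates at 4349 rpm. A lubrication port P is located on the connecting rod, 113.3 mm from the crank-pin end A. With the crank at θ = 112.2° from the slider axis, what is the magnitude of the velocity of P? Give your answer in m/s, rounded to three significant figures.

14.6

ω = 455.4 rad/s.  Crank-pin speed |V_A| = rω = 16.76 m/s, perpendicular to OA.
Rod angle: sinφ = −(r/L) sinθ ⇒ φ = -12.502°; ω_rod = −rω cosθ/√(L²−r²sin²θ) = +41.209 rad/s.
V_P = V_A + ω_rod × AP, with AP = 0.1133 m along the rod.
Components: V_Px = −rω sinθ − a·ω_rod·sinφ = -14.507 m/s;  V_Py = rω cosθ + a·ω_rod·cosφ = -1.7742 m/s.
|V_P| = √(V_Px² + V_Py²) = 14.615 m/s.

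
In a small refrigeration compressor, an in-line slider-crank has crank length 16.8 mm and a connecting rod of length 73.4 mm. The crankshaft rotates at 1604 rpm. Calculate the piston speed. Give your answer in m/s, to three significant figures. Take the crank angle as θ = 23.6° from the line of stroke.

ω = 2π·1604/60 = 168 rad/s
For an in-line slider-crank, x = r cosθ + √(L² − r² sin²θ), so v = −rω sinθ·[1 + r cosθ/√(L² − r² sin²θ)].
With r = 0.0168 m, L = 0.0734 m, θ = 23.6°: √(L² − r² sin²θ) = 0.073091 m.
v = −0.0168·168·0.40035·[1 + 0.0168·0.91636/0.073091] = -1.3677 m/s.
|v| = 1.3677 m/s.

1.37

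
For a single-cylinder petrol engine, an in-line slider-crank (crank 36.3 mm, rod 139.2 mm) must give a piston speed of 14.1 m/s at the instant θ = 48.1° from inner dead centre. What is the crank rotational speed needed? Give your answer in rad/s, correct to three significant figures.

443

For an in-line slider-crank, |v_piston| = rω|sinθ|·[1 + r cosθ/√(L² − r² sin²θ)].
With r = 0.0363 m, L = 0.1392 m, θ = 48.1°: the bracketed kinematic factor |dx/dθ| = 0.031815 m.
ω = v/|dx/dθ| = 14.1/0.031815 = 443.19 rad/s.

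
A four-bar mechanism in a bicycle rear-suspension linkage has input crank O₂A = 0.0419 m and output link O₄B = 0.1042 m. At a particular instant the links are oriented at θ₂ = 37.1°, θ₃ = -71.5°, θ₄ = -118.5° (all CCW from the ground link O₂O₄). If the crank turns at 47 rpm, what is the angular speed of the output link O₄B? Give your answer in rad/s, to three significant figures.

ω₂ = 4.922 rad/s (from 47 rpm).
Differentiating the loop-closure r₂e^{iθ₂}+r₃e^{iθ₃}=r₁+r₄e^{iθ₄} gives r₂ω₂e^{iθ₂}+r₃ω₃e^{iθ₃}=r₄ω₄e^{iθ₄}.
Eliminating the other unknown: ω₄ = r₂ω₂ sin(θ₂−θ₃) / [r₄ sin(θ₄−θ₃)].
Numerator sine = +0.94777; denominator sine = -0.73135.
Result = 0.0419·4.922·(+0.94777) / (0.1042·(-0.73135)) = -2.5648 rad/s; magnitude 2.5648 rad/s.

2.56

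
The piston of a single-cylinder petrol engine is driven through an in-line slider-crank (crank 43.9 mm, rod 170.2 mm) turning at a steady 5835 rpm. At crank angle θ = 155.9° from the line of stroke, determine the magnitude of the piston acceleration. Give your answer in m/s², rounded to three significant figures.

ω = 2π·5835/60 = 611 rad/s
x(θ) = r cosθ + √(L² − r² sin²θ); with ω constant, a = ω²·d²x/dθ².
d²x/dθ² = −r cosθ − r²(cos2θ)/√u − r⁴ sin²2θ/(4u^{3/2}),  u = L² − r² sin²θ = 0.0286467 m².
Substituting r = 0.0439 m, L = 0.1702 m, θ = 155.9°: d²x/dθ² = +0.032377 m.
a = ω²·d²x/dθ² = (611)²·(+0.032377) = +12089 m/s²;  |a| = 12089 m/s².

12100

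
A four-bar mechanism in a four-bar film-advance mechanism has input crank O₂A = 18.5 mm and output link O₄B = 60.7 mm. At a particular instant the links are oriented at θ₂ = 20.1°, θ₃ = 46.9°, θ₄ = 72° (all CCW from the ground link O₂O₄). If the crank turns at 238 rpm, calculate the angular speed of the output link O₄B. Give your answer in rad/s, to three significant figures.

ω₂ = 24.92 rad/s (from 238 rpm).
Differentiating the loop-closure r₂e^{iθ₂}+r₃e^{iθ₃}=r₁+r₄e^{iθ₄} gives r₂ω₂e^{iθ₂}+r₃ω₃e^{iθ₃}=r₄ω₄e^{iθ₄}.
Eliminating the other unknown: ω₄ = r₂ω₂ sin(θ₂−θ₃) / [r₄ sin(θ₄−θ₃)].
Numerator sine = -0.45088; denominator sine = +0.42420.
Result = 0.0185·24.92·(-0.45088) / (0.0607·(+0.42420)) = -8.0738 rad/s; magnitude 8.0738 rad/s.

8.07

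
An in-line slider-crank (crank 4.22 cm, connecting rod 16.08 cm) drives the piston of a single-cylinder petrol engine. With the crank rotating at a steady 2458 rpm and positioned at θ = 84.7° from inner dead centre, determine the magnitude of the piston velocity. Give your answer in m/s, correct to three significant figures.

ω = 2π·2458/60 = 257.4 rad/s
For an in-line slider-crank, x = r cosθ + √(L² − r² sin²θ), so v = −rω sinθ·[1 + r cosθ/√(L² − r² sin²θ)].
With r = 0.0422 m, L = 0.1608 m, θ = 84.7°: √(L² − r² sin²θ) = 0.15521 m.
v = −0.0422·257.4·0.99572·[1 + 0.0422·0.09237/0.15521] = -11.088 m/s.
|v| = 11.088 m/s.

11.1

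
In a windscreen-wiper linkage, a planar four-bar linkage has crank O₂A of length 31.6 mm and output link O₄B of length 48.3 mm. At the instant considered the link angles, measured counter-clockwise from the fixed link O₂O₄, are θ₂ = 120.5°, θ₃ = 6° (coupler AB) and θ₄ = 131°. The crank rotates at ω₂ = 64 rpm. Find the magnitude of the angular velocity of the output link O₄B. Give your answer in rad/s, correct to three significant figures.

ω₂ = 6.702 rad/s (from 64 rpm).
Differentiating the loop-closure r₂e^{iθ₂}+r₃e^{iθ₃}=r₁+r₄e^{iθ₄} gives r₂ω₂e^{iθ₂}+r₃ω₃e^{iθ₃}=r₄ω₄e^{iθ₄}.
Eliminating the other unknown: ω₄ = r₂ω₂ sin(θ₂−θ₃) / [r₄ sin(θ₄−θ₃)].
Numerator sine = +0.90996; denominator sine = +0.81915.
Result = 0.0316·6.702·(+0.90996) / (0.0483·(+0.81915)) = +4.8709 rad/s; magnitude 4.8709 rad/s.

4.87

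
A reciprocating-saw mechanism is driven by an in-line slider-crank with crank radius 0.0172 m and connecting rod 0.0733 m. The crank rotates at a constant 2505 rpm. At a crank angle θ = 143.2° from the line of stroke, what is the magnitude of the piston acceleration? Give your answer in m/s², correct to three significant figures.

865

ω = 2π·2505/60 = 262.3 rad/s
x(θ) = r cosθ + √(L² − r² sin²θ); with ω constant, a = ω²·d²x/dθ².
d²x/dθ² = −r cosθ − r²(cos2θ)/√u − r⁴ sin²2θ/(4u^{3/2}),  u = L² − r² sin²θ = 0.00526673 m².
Substituting r = 0.0172 m, L = 0.0733 m, θ = 143.2°: d²x/dθ² = +0.012569 m.
a = ω²·d²x/dθ² = (262.3)²·(+0.012569) = +864.91 m/s²;  |a| = 864.91 m/s².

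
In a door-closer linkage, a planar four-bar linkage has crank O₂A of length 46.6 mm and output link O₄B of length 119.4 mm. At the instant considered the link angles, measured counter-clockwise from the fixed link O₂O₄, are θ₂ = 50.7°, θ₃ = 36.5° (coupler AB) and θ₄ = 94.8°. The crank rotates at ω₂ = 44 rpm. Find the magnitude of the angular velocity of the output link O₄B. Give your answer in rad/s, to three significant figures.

0.518

ω₂ = 4.608 rad/s (from 44 rpm).
Differentiating the loop-closure r₂e^{iθ₂}+r₃e^{iθ₃}=r₁+r₄e^{iθ₄} gives r₂ω₂e^{iθ₂}+r₃ω₃e^{iθ₃}=r₄ω₄e^{iθ₄}.
Eliminating the other unknown: ω₄ = r₂ω₂ sin(θ₂−θ₃) / [r₄ sin(θ₄−θ₃)].
Numerator sine = +0.24531; denominator sine = +0.85081.
Result = 0.0466·4.608·(+0.24531) / (0.1194·(+0.85081)) = +0.51849 rad/s; magnitude 0.51849 rad/s.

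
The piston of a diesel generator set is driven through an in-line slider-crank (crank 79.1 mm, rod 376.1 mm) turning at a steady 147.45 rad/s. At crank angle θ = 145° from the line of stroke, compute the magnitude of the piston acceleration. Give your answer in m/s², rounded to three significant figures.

1280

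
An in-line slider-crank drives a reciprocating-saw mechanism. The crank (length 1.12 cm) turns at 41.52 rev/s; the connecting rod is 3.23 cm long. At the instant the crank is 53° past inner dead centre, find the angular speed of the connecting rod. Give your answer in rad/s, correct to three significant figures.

56.7

ω = 260.9 rad/s (converted from 41.52 rev/s).
The rod makes angle φ with the slider axis where L sinφ = r sinθ; differentiating, L cosφ·φ̇ = r ω cosθ.
L cosφ = √(L² − r² sin²θ) = 0.031037 m.
|ω_rod| = r ω |cosθ| / √(L² − r² sin²θ) = 0.0112·260.9·0.60182/0.031037 = 56.655 rad/s.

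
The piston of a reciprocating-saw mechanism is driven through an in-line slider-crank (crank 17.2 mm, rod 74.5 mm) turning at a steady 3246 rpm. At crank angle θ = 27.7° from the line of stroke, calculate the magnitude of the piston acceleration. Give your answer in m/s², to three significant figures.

ω = 2π·3246/60 = 339.9 rad/s
x(θ) = r cosθ + √(L² − r² sin²θ); with ω constant, a = ω²·d²x/dθ².
d²x/dθ² = −r cosθ − r²(cos2θ)/√u − r⁴ sin²2θ/(4u^{3/2}),  u = L² − r² sin²θ = 0.00548633 m².
Substituting r = 0.0172 m, L = 0.0745 m, θ = 27.7°: d²x/dθ² = -0.017533 m.
a = ω²·d²x/dθ² = (339.9)²·(-0.017533) = -2025.9 m/s²;  |a| = 2025.9 m/s².

2030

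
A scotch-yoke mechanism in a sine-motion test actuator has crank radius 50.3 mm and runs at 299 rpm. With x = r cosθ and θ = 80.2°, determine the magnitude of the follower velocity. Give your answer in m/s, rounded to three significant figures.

ω = 31.31 rad/s (from 299 rpm).
x = r cosθ ⇒ ẋ = −rω sinθ.
|v| = rω|sinθ| = 0.0503·31.31·|sin 80.2°| = 1.552 m/s.

1.55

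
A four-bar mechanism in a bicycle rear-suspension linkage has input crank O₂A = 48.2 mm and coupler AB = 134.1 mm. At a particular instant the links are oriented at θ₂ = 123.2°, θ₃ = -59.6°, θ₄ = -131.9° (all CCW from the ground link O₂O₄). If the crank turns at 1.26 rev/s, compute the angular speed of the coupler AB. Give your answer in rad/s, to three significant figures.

2.89

ω₂ = 7.917 rad/s (from 1.26 rev/s).
Differentiating the loop-closure r₂e^{iθ₂}+r₃e^{iθ₃}=r₁+r₄e^{iθ₄} gives r₂ω₂e^{iθ₂}+r₃ω₃e^{iθ₃}=r₄ω₄e^{iθ₄}.
Eliminating the other unknown: ω₃ = r₂ω₂ sin(θ₄−θ₂) / [r₃ sin(θ₃−θ₄)].
Numerator sine = +0.96638; denominator sine = +0.95266.
Result = 0.0482·7.917·(+0.96638) / (0.1341·(+0.95266)) = +2.8865 rad/s; magnitude 2.8865 rad/s.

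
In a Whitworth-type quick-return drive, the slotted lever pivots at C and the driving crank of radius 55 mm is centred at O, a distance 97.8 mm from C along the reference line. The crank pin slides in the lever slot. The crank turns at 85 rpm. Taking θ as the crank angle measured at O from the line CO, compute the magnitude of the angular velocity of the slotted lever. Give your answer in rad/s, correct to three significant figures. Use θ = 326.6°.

ω = 8.901 rad/s (from 85 rpm).
Crank pin A relative to C: A = (d + r cosθ, r sinθ); lever angle φ = atan2(r sinθ, d + r cosθ).
Differentiating tanφ: φ̇ = rω(d cosθ + r)/(d² + r² + 2dr cosθ).
d² + r² + 2dr cosθ = |CA|² = 0.0215711 m²;  d cosθ + r = +0.13665 m.
|ω_lever| = |0.055·8.901·+0.13665| / 0.0215711 = 3.1013 rad/s.

3.10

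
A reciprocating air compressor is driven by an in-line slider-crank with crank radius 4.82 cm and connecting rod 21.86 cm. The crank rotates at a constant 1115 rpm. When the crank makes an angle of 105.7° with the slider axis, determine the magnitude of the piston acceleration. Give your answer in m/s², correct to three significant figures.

304

ω = 2π·1115/60 = 116.8 rad/s
x(θ) = r cosθ + √(L² − r² sin²θ); with ω constant, a = ω²·d²x/dθ².
d²x/dθ² = −r cosθ − r²(cos2θ)/√u − r⁴ sin²2θ/(4u^{3/2}),  u = L² − r² sin²θ = 0.0456328 m².
Substituting r = 0.0482 m, L = 0.2186 m, θ = 105.7°: d²x/dθ² = +0.022288 m.
a = ω²·d²x/dθ² = (116.8)²·(+0.022288) = +303.87 m/s²;  |a| = 303.87 m/s².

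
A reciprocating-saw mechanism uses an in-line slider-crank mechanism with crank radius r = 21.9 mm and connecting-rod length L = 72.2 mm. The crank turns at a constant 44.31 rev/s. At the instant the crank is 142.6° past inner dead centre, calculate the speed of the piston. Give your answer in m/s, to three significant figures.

2.80

ω = 2π·44.3 = 278.4 rad/s
For an in-line slider-crank, x = r cosθ + √(L² − r² sin²θ), so v = −rω sinθ·[1 + r cosθ/√(L² − r² sin²θ)].
With r = 0.0219 m, L = 0.0722 m, θ = 142.6°: √(L² − r² sin²θ) = 0.070964 m.
v = −0.0219·278.4·0.60738·[1 + 0.0219·-0.79441/0.070964] = -2.7954 m/s.
|v| = 2.7954 m/s.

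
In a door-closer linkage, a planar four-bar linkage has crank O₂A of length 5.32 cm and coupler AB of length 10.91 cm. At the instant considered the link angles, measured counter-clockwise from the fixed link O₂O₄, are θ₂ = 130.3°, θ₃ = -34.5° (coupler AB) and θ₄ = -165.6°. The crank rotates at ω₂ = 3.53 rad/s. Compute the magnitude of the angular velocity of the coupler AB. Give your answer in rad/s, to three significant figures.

2.05

ω₂ = 3.53 rad/s
Differentiating the loop-closure r₂e^{iθ₂}+r₃e^{iθ₃}=r₁+r₄e^{iθ₄} gives r₂ω₂e^{iθ₂}+r₃ω₃e^{iθ₃}=r₄ω₄e^{iθ₄}.
Eliminating the other unknown: ω₃ = r₂ω₂ sin(θ₄−θ₂) / [r₃ sin(θ₃−θ₄)].
Numerator sine = +0.89956; denominator sine = +0.75356.
Result = 0.0532·3.53·(+0.89956) / (0.1091·(+0.75356)) = +2.0548 rad/s; magnitude 2.0548 rad/s.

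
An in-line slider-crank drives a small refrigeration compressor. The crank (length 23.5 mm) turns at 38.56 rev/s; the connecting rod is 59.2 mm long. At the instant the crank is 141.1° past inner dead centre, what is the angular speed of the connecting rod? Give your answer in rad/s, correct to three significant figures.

77.3

ω = 242.3 rad/s (converted from 38.56 rev/s).
The rod makes angle φ with the slider axis where L sinφ = r sinθ; differentiating, L cosφ·φ̇ = r ω cosθ.
L cosφ = √(L² − r² sin²θ) = 0.057331 m.
|ω_rod| = r ω |cosθ| / √(L² − r² sin²θ) = 0.0235·242.3·0.77824/0.057331 = 77.287 rad/s.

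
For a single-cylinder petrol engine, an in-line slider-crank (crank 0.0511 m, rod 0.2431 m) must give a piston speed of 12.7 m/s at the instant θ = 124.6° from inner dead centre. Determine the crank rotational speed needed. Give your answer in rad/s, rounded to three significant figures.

344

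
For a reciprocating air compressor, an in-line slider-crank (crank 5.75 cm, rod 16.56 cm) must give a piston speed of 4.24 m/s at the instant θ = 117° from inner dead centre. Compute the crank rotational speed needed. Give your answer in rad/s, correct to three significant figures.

For an in-line slider-crank, |v_piston| = rω|sinθ|·[1 + r cosθ/√(L² − r² sin²θ)].
With r = 0.0575 m, L = 0.1656 m, θ = 117°: the bracketed kinematic factor |dx/dθ| = 0.04274 m.
ω = v/|dx/dθ| = 4.24/0.04274 = 99.204 rad/s.

99.2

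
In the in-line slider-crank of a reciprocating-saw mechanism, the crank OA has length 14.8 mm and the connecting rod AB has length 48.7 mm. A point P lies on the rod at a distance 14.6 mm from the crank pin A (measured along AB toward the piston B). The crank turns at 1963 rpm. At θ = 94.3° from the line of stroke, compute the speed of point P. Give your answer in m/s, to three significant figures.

3.02

ω = 205.6 rad/s.  Crank-pin speed |V_A| = rω = 3.0424 m/s, perpendicular to OA.
Rod angle: sinφ = −(r/L) sinθ ⇒ φ = -17.641°; ω_rod = −rω cosθ/√(L²−r²sin²θ) = +4.9152 rad/s.
V_P = V_A + ω_rod × AP, with AP = 0.0146 m along the rod.
Components: V_Px = −rω sinθ − a·ω_rod·sinφ = -3.012 m/s;  V_Py = rω cosθ + a·ω_rod·cosφ = -0.15973 m/s.
|V_P| = √(V_Px² + V_Py²) = 3.0163 m/s.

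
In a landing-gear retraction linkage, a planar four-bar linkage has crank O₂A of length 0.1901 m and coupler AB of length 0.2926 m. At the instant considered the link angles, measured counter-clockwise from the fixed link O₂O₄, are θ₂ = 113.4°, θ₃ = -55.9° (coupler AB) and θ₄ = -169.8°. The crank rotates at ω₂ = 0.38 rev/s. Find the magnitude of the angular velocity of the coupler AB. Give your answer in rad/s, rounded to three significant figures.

1.65

ω₂ = 2.388 rad/s (from 0.38 rev/s).
Differentiating the loop-closure r₂e^{iθ₂}+r₃e^{iθ₃}=r₁+r₄e^{iθ₄} gives r₂ω₂e^{iθ₂}+r₃ω₃e^{iθ₃}=r₄ω₄e^{iθ₄}.
Eliminating the other unknown: ω₃ = r₂ω₂ sin(θ₄−θ₂) / [r₃ sin(θ₃−θ₄)].
Numerator sine = +0.97358; denominator sine = +0.91425.
Result = 0.1901·2.388·(+0.97358) / (0.2926·(+0.91425)) = +1.6519 rad/s; magnitude 1.6519 rad/s.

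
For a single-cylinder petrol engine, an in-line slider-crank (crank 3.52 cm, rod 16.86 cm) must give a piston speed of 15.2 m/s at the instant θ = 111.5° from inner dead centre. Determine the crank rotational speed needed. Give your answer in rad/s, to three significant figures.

503

For an in-line slider-crank, |v_piston| = rω|sinθ|·[1 + r cosθ/√(L² − r² sin²θ)].
With r = 0.0352 m, L = 0.1686 m, θ = 111.5°: the bracketed kinematic factor |dx/dθ| = 0.030196 m.
ω = v/|dx/dθ| = 15.2/0.030196 = 503.38 rad/s.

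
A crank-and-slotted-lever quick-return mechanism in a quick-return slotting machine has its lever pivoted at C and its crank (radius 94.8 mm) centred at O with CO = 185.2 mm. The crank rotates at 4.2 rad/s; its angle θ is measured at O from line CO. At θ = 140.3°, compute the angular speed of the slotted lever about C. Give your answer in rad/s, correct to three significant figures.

1.17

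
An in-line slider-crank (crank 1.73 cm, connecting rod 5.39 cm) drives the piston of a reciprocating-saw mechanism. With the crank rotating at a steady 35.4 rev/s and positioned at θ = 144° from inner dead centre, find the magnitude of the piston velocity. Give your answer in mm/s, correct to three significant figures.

ω = 2π·35.4 = 222.4 rad/s
For an in-line slider-crank, x = r cosθ + √(L² − r² sin²θ), so v = −rω sinθ·[1 + r cosθ/√(L² − r² sin²θ)].
With r = 0.0173 m, L = 0.0539 m, θ = 144°: √(L² − r² sin²θ) = 0.052932 m.
v = −0.0173·222.4·0.58779·[1 + 0.0173·-0.80902/0.052932] = -1.6637 m/s.
|v| = 1.6637 m/s = 1663.7 mm/s.

1660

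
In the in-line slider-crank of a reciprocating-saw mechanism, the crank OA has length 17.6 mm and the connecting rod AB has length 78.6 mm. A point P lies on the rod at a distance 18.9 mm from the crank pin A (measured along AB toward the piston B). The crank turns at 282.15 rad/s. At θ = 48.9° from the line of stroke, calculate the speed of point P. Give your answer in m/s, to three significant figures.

4.60

ω = 282.1 rad/s.  Crank-pin speed |V_A| = rω = 4.9658 m/s, perpendicular to OA.
Rod angle: sinφ = −(r/L) sinθ ⇒ φ = -9.714°; ω_rod = −rω cosθ/√(L²−r²sin²θ) = -42.136 rad/s.
V_P = V_A + ω_rod × AP, with AP = 0.0189 m along the rod.
Components: V_Px = −rω sinθ − a·ω_rod·sinφ = -3.8765 m/s;  V_Py = rω cosθ + a·ω_rod·cosφ = +2.4795 m/s.
|V_P| = √(V_Px² + V_Py²) = 4.6016 m/s.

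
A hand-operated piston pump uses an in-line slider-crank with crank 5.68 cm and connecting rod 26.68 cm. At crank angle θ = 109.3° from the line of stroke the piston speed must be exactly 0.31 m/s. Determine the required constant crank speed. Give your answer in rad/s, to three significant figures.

6.23

For an in-line slider-crank, |v_piston| = rω|sinθ|·[1 + r cosθ/√(L² − r² sin²θ)].
With r = 0.0568 m, L = 0.2668 m, θ = 109.3°: the bracketed kinematic factor |dx/dθ| = 0.049757 m.
ω = v/|dx/dθ| = 0.31/0.049757 = 6.2302 rad/s.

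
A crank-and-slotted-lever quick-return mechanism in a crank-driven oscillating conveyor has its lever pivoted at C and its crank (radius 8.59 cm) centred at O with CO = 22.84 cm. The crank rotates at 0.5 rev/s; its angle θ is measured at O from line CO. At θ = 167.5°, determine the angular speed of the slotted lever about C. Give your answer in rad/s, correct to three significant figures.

ω = 3.142 rad/s (from 0.5 rev/s).
Crank pin A relative to C: A = (d + r cosθ, r sinθ); lever angle φ = atan2(r sinθ, d + r cosθ).
Differentiating tanφ: φ̇ = rω(d cosθ + r)/(d² + r² + 2dr cosθ).
d² + r² + 2dr cosθ = |CA|² = 0.0212364 m²;  d cosθ + r = -0.13709 m.
|ω_lever| = |0.0859·3.142·-0.13709| / 0.0212364 = 1.742 rad/s.

1.74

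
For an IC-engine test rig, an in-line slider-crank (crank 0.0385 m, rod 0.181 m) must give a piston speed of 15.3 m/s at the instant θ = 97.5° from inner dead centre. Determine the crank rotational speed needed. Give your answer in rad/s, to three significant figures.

413

For an in-line slider-crank, |v_piston| = rω|sinθ|·[1 + r cosθ/√(L² − r² sin²θ)].
With r = 0.0385 m, L = 0.181 m, θ = 97.5°: the bracketed kinematic factor |dx/dθ| = 0.037086 m.
ω = v/|dx/dθ| = 15.3/0.037086 = 412.55 rad/s.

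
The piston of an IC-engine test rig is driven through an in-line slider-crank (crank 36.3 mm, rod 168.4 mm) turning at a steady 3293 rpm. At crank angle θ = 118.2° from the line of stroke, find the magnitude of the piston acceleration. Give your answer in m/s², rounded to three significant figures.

ω = 2π·3293/60 = 344.8 rad/s
x(θ) = r cosθ + √(L² − r² sin²θ); with ω constant, a = ω²·d²x/dθ².
d²x/dθ² = −r cosθ − r²(cos2θ)/√u − r⁴ sin²2θ/(4u^{3/2}),  u = L² − r² sin²θ = 0.0273351 m².
Substituting r = 0.0363 m, L = 0.1684 m, θ = 118.2°: d²x/dθ² = +0.021497 m.
a = ω²·d²x/dθ² = (344.8)²·(+0.021497) = +2556.4 m/s²;  |a| = 2556.4 m/s².

2560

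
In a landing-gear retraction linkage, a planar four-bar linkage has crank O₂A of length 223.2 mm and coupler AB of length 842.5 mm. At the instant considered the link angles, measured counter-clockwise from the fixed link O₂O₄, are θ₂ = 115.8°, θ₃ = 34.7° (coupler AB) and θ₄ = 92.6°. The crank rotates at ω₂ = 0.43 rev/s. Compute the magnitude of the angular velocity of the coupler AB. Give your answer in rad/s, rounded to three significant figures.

0.333

ω₂ = 2.702 rad/s (from 0.43 rev/s).
Differentiating the loop-closure r₂e^{iθ₂}+r₃e^{iθ₃}=r₁+r₄e^{iθ₄} gives r₂ω₂e^{iθ₂}+r₃ω₃e^{iθ₃}=r₄ω₄e^{iθ₄}.
Eliminating the other unknown: ω₃ = r₂ω₂ sin(θ₄−θ₂) / [r₃ sin(θ₃−θ₄)].
Numerator sine = -0.39394; denominator sine = -0.84712.
Result = 0.2232·2.702·(-0.39394) / (0.8425·(-0.84712)) = +0.33286 rad/s; magnitude 0.33286 rad/s.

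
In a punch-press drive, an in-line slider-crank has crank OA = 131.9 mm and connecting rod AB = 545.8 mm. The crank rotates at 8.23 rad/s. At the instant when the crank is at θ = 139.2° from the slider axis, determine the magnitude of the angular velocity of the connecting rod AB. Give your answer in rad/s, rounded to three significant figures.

1.52

ω = 8.23 rad/s
The rod makes angle φ with the slider axis where L sinφ = r sinθ; differentiating, L cosφ·φ̇ = r ω cosθ.
L cosφ = √(L² − r² sin²θ) = 0.53895 m.
|ω_rod| = r ω |cosθ| / √(L² − r² sin²θ) = 0.1319·8.23·0.75700/0.53895 = 1.5247 rad/s.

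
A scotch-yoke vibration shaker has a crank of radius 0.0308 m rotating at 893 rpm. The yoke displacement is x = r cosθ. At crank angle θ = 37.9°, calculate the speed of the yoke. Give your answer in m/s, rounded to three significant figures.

ω = 93.51 rad/s (from 893 rpm).
x = r cosθ ⇒ ẋ = −rω sinθ.
|v| = rω|sinθ| = 0.0308·93.51·|sin 37.9°| = 1.7693 m/s.

1.77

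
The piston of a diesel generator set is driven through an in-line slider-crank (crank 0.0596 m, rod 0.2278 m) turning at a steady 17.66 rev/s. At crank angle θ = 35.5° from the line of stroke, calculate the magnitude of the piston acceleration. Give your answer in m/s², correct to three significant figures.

ω = 2π·17.7 = 111 rad/s
x(θ) = r cosθ + √(L² − r² sin²θ); with ω constant, a = ω²·d²x/dθ².
d²x/dθ² = −r cosθ − r²(cos2θ)/√u − r⁴ sin²2θ/(4u^{3/2}),  u = L² − r² sin²θ = 0.050695 m².
Substituting r = 0.0596 m, L = 0.2278 m, θ = 35.5°: d²x/dθ² = -0.053905 m.
a = ω²·d²x/dθ² = (111)²·(-0.053905) = -663.69 m/s²;  |a| = 663.69 m/s².

664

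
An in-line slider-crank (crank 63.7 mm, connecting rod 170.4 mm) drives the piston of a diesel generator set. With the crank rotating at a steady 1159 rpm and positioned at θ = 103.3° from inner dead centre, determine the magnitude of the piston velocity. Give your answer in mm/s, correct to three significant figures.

6830

ω = 2π·1159/60 = 121.4 rad/s
For an in-line slider-crank, x = r cosθ + √(L² − r² sin²θ), so v = −rω sinθ·[1 + r cosθ/√(L² − r² sin²θ)].
With r = 0.0637 m, L = 0.1704 m, θ = 103.3°: √(L² − r² sin²θ) = 0.15872 m.
v = −0.0637·121.4·0.97318·[1 + 0.0637·-0.23005/0.15872] = -6.8293 m/s.
|v| = 6.8293 m/s = 6829.3 mm/s.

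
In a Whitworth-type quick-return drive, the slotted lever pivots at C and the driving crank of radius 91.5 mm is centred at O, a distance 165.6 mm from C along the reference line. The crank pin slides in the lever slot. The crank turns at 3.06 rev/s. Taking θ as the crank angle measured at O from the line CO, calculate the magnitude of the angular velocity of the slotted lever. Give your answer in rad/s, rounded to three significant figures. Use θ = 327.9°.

ω = 19.23 rad/s (from 3.06 rev/s).
Crank pin A relative to C: A = (d + r cosθ, r sinθ); lever angle φ = atan2(r sinθ, d + r cosθ).
Differentiating tanφ: φ̇ = rω(d cosθ + r)/(d² + r² + 2dr cosθ).
d² + r² + 2dr cosθ = |CA|² = 0.0614675 m²;  d cosθ + r = +0.23178 m.
|ω_lever| = |0.0915·19.23·+0.23178| / 0.0614675 = 6.6338 rad/s.

6.63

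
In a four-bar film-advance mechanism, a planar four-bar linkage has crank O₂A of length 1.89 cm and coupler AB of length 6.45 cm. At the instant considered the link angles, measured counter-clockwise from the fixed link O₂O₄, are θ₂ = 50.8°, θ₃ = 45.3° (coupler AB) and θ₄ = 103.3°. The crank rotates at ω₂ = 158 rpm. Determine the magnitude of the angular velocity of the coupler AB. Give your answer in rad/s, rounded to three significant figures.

ω₂ = 16.55 rad/s (from 158 rpm).
Differentiating the loop-closure r₂e^{iθ₂}+r₃e^{iθ₃}=r₁+r₄e^{iθ₄} gives r₂ω₂e^{iθ₂}+r₃ω₃e^{iθ₃}=r₄ω₄e^{iθ₄}.
Eliminating the other unknown: ω₃ = r₂ω₂ sin(θ₄−θ₂) / [r₃ sin(θ₃−θ₄)].
Numerator sine = +0.79335; denominator sine = -0.84805.
Result = 0.0189·16.55·(+0.79335) / (0.0645·(-0.84805)) = -4.5356 rad/s; magnitude 4.5356 rad/s.

4.54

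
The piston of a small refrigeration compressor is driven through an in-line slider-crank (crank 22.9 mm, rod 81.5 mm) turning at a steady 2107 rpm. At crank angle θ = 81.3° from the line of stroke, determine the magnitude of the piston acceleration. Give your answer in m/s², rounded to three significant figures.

142

ω = 2π·2107/60 = 220.6 rad/s
x(θ) = r cosθ + √(L² − r² sin²θ); with ω constant, a = ω²·d²x/dθ².
d²x/dθ² = −r cosθ − r²(cos2θ)/√u − r⁴ sin²2θ/(4u^{3/2}),  u = L² − r² sin²θ = 0.00612984 m².
Substituting r = 0.0229 m, L = 0.0815 m, θ = 81.3°: d²x/dθ² = +0.0029148 m.
a = ω²·d²x/dθ² = (220.6)²·(+0.0029148) = +141.91 m/s²;  |a| = 141.91 m/s².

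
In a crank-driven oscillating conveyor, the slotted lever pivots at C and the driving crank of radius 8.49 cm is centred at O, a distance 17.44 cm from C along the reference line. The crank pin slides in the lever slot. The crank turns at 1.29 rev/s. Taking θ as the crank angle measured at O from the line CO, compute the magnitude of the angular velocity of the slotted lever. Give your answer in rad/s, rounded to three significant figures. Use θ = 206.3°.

ω = 8.105 rad/s (from 1.29 rev/s).
Crank pin A relative to C: A = (d + r cosθ, r sinθ); lever angle φ = atan2(r sinθ, d + r cosθ).
Differentiating tanφ: φ̇ = rω(d cosθ + r)/(d² + r² + 2dr cosθ).
d² + r² + 2dr cosθ = |CA|² = 0.0110756 m²;  d cosθ + r = -0.071447 m.
|ω_lever| = |0.0849·8.105·-0.071447| / 0.0110756 = 4.4391 rad/s.

4.44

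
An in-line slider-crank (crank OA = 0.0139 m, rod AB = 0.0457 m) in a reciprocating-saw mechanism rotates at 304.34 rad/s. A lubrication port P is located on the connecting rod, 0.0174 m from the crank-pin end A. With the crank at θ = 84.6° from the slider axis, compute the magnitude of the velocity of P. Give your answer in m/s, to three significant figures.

ω = 304.3 rad/s.  Crank-pin speed |V_A| = rω = 4.2303 m/s, perpendicular to OA.
Rod angle: sinφ = −(r/L) sinθ ⇒ φ = -17.626°; ω_rod = −rω cosθ/√(L²−r²sin²θ) = -9.1405 rad/s.
V_P = V_A + ω_rod × AP, with AP = 0.0174 m along the rod.
Components: V_Px = −rω sinθ − a·ω_rod·sinφ = -4.2597 m/s;  V_Py = rω cosθ + a·ω_rod·cosφ = +0.24653 m/s.
|V_P| = √(V_Px² + V_Py²) = 4.2668 m/s.

4.27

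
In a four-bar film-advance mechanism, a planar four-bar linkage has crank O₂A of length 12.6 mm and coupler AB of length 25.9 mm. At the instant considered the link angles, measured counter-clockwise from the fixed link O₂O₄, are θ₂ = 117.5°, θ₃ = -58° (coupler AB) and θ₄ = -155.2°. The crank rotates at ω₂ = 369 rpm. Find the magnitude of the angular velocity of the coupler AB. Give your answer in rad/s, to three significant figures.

18.9

ω₂ = 38.64 rad/s (from 369 rpm).
Differentiating the loop-closure r₂e^{iθ₂}+r₃e^{iθ₃}=r₁+r₄e^{iθ₄} gives r₂ω₂e^{iθ₂}+r₃ω₃e^{iθ₃}=r₄ω₄e^{iθ₄}.
Eliminating the other unknown: ω₃ = r₂ω₂ sin(θ₄−θ₂) / [r₃ sin(θ₃−θ₄)].
Numerator sine = +0.99889; denominator sine = +0.99211.
Result = 0.0126·38.64·(+0.99889) / (0.0259·(+0.99211)) = +18.927 rad/s; magnitude 18.927 rad/s.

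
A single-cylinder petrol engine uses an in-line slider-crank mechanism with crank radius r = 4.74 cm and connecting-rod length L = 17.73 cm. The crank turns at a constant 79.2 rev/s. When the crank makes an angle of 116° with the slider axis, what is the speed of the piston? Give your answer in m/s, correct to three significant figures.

18.6

ω = 2π·79.2 = 497.6 rad/s
For an in-line slider-crank, x = r cosθ + √(L² − r² sin²θ), so v = −rω sinθ·[1 + r cosθ/√(L² − r² sin²θ)].
With r = 0.0474 m, L = 0.1773 m, θ = 116°: √(L² − r² sin²θ) = 0.17211 m.
v = −0.0474·497.6·0.89879·[1 + 0.0474·-0.43837/0.17211] = -18.641 m/s.
|v| = 18.641 m/s.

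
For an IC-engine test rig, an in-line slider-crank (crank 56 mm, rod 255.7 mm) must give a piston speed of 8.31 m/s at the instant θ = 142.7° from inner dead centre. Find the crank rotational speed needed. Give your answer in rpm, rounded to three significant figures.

For an in-line slider-crank, |v_piston| = rω|sinθ|·[1 + r cosθ/√(L² − r² sin²θ)].
With r = 0.056 m, L = 0.2557 m, θ = 142.7°: the bracketed kinematic factor |dx/dθ| = 0.027971 m.
ω = v/|dx/dθ| = 8.31/0.027971 = 297.1 rad/s.
N = 60ω/(2π) = 2837.1 rpm.

2840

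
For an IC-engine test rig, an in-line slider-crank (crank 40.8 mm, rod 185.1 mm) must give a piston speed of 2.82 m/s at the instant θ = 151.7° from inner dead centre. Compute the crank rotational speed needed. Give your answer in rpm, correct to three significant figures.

1730

For an in-line slider-crank, |v_piston| = rω|sinθ|·[1 + r cosθ/√(L² − r² sin²θ)].
With r = 0.0408 m, L = 0.1851 m, θ = 151.7°: the bracketed kinematic factor |dx/dθ| = 0.015568 m.
ω = v/|dx/dθ| = 2.82/0.015568 = 181.14 rad/s.
N = 60ω/(2π) = 1729.7 rpm.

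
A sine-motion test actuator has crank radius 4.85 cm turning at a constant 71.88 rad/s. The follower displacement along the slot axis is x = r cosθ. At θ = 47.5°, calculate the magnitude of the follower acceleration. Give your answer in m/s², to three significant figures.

169

ω = 71.88 rad/s
x = r cosθ ⇒ ẍ = −rω² cosθ (ω constant).
|a| = rω²|cosθ| = 0.0485·(71.88)²·|cos 47.5°| = 169.29 m/s².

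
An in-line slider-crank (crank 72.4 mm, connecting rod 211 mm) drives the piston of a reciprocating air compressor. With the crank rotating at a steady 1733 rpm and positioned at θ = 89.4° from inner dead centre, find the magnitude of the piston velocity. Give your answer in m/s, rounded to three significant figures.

13.2

ω = 2π·1733/60 = 181.5 rad/s
For an in-line slider-crank, x = r cosθ + √(L² − r² sin²θ), so v = −rω sinθ·[1 + r cosθ/√(L² − r² sin²θ)].
With r = 0.0724 m, L = 0.211 m, θ = 89.4°: √(L² − r² sin²θ) = 0.19819 m.
v = −0.0724·181.5·0.99995·[1 + 0.0724·0.01047/0.19819] = -13.189 m/s.
|v| = 13.189 m/s.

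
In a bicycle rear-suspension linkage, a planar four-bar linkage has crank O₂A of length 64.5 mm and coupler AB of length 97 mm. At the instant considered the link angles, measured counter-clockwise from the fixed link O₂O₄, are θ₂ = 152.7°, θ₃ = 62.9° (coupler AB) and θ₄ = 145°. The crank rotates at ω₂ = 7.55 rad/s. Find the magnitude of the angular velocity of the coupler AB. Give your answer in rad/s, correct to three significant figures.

ω₂ = 7.55 rad/s
Differentiating the loop-closure r₂e^{iθ₂}+r₃e^{iθ₃}=r₁+r₄e^{iθ₄} gives r₂ω₂e^{iθ₂}+r₃ω₃e^{iθ₃}=r₄ω₄e^{iθ₄}.
Eliminating the other unknown: ω₃ = r₂ω₂ sin(θ₄−θ₂) / [r₃ sin(θ₃−θ₄)].
Numerator sine = -0.13399; denominator sine = -0.99051.
Result = 0.0645·7.55·(-0.13399) / (0.097·(-0.99051)) = +0.6791 rad/s; magnitude 0.6791 rad/s.

0.679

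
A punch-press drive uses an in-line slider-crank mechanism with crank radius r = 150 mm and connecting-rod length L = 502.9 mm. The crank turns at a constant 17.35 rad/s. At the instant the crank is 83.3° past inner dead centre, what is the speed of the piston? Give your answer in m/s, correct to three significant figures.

ω = 17.35 rad/s
For an in-line slider-crank, x = r cosθ + √(L² − r² sin²θ), so v = −rω sinθ·[1 + r cosθ/√(L² − r² sin²θ)].
With r = 0.15 m, L = 0.5029 m, θ = 83.3°: √(L² − r² sin²θ) = 0.48033 m.
v = −0.15·17.35·0.99317·[1 + 0.15·0.11667/0.48033] = -2.6789 m/s.
|v| = 2.6789 m/s.

2.68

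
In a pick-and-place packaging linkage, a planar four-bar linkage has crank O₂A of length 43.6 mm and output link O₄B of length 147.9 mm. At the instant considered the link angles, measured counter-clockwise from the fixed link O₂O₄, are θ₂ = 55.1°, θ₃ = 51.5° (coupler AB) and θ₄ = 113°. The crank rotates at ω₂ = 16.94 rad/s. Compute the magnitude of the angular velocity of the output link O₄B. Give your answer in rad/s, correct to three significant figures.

ω₂ = 16.94 rad/s
Differentiating the loop-closure r₂e^{iθ₂}+r₃e^{iθ₃}=r₁+r₄e^{iθ₄} gives r₂ω₂e^{iθ₂}+r₃ω₃e^{iθ₃}=r₄ω₄e^{iθ₄}.
Eliminating the other unknown: ω₄ = r₂ω₂ sin(θ₂−θ₃) / [r₄ sin(θ₄−θ₃)].
Numerator sine = +0.06279; denominator sine = +0.87882.
Result = 0.0436·16.94·(+0.06279) / (0.1479·(+0.87882)) = +0.3568 rad/s; magnitude 0.3568 rad/s.

0.357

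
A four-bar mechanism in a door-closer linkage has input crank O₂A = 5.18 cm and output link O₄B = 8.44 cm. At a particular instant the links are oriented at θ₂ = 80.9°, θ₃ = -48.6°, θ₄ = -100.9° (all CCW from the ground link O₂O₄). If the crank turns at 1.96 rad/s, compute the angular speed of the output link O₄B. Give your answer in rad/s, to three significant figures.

1.17

ω₂ = 1.96 rad/s
Differentiating the loop-closure r₂e^{iθ₂}+r₃e^{iθ₃}=r₁+r₄e^{iθ₄} gives r₂ω₂e^{iθ₂}+r₃ω₃e^{iθ₃}=r₄ω₄e^{iθ₄}.
Eliminating the other unknown: ω₄ = r₂ω₂ sin(θ₂−θ₃) / [r₄ sin(θ₄−θ₃)].
Numerator sine = +0.77162; denominator sine = -0.79122.
Result = 0.0518·1.96·(+0.77162) / (0.0844·(-0.79122)) = -1.1731 rad/s; magnitude 1.1731 rad/s.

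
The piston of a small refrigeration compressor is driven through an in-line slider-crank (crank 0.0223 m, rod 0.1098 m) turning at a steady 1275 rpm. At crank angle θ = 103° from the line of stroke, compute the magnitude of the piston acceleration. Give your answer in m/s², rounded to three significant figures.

163

ω = 2π·1275/60 = 133.5 rad/s
x(θ) = r cosθ + √(L² − r² sin²θ); with ω constant, a = ω²·d²x/dθ².
d²x/dθ² = −r cosθ − r²(cos2θ)/√u − r⁴ sin²2θ/(4u^{3/2}),  u = L² − r² sin²θ = 0.0115839 m².
Substituting r = 0.0223 m, L = 0.1098 m, θ = 103°: d²x/dθ² = +0.0091597 m.
a = ω²·d²x/dθ² = (133.5)²·(+0.0091597) = +163.29 m/s²;  |a| = 163.29 m/s².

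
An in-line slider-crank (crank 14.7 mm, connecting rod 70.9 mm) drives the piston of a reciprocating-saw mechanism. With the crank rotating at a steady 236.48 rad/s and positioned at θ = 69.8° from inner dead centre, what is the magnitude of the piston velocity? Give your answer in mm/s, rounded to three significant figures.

3500

ω = 236.5 rad/s
For an in-line slider-crank, x = r cosθ + √(L² − r² sin²θ), so v = −rω sinθ·[1 + r cosθ/√(L² − r² sin²θ)].
With r = 0.0147 m, L = 0.0709 m, θ = 69.8°: √(L² − r² sin²θ) = 0.069545 m.
v = −0.0147·236.5·0.93849·[1 + 0.0147·0.34530/0.069545] = -3.5006 m/s.
|v| = 3.5006 m/s = 3500.6 mm/s.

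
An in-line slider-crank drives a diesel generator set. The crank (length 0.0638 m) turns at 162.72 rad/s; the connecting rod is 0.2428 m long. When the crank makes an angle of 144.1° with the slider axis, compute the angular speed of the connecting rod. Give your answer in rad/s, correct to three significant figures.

ω = 162.7 rad/s
The rod makes angle φ with the slider axis where L sinφ = r sinθ; differentiating, L cosφ·φ̇ = r ω cosθ.
L cosφ = √(L² − r² sin²θ) = 0.2399 m.
|ω_rod| = r ω |cosθ| / √(L² − r² sin²θ) = 0.0638·162.7·0.81004/0.2399 = 35.054 rad/s.

35.1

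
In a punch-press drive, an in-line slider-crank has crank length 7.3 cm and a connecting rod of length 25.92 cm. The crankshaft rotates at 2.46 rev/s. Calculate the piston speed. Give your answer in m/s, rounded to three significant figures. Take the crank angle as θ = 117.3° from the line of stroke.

0.869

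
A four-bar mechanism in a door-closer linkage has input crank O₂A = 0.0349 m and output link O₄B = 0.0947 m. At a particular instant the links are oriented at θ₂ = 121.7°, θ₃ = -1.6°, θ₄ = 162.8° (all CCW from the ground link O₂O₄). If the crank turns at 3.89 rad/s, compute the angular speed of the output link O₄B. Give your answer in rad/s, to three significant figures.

ω₂ = 3.89 rad/s
Differentiating the loop-closure r₂e^{iθ₂}+r₃e^{iθ₃}=r₁+r₄e^{iθ₄} gives r₂ω₂e^{iθ₂}+r₃ω₃e^{iθ₃}=r₄ω₄e^{iθ₄}.
Eliminating the other unknown: ω₄ = r₂ω₂ sin(θ₂−θ₃) / [r₄ sin(θ₄−θ₃)].
Numerator sine = +0.83581; denominator sine = +0.26892.
Result = 0.0349·3.89·(+0.83581) / (0.0947·(+0.26892)) = +4.4556 rad/s; magnitude 4.4556 rad/s.

4.46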